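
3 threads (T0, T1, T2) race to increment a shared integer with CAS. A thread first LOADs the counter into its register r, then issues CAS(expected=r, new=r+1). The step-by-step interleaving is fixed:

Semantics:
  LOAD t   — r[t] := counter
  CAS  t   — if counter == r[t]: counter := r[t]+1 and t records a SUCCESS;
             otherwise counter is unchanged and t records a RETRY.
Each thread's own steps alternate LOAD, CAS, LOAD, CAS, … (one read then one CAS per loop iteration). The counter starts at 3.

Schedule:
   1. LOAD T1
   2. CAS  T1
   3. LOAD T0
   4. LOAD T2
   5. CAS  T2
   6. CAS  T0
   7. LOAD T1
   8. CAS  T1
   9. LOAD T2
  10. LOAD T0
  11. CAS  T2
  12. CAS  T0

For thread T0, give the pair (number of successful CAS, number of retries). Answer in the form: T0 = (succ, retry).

1. LOAD T1 → mem=3 r[T1]=3 [LOAD]
2. CAS T1 → mem=4 r[T1]=3 [OK]
3. LOAD T0 → mem=4 r[T0]=4 [LOAD]
4. LOAD T2 → mem=4 r[T2]=4 [LOAD]
5. CAS T2 → mem=5 r[T2]=4 [OK]
6. CAS T0 → mem=5 r[T0]=4 [RETRY]
7. LOAD T1 → mem=5 r[T1]=5 [LOAD]
8. CAS T1 → mem=6 r[T1]=5 [OK]
9. LOAD T2 → mem=6 r[T2]=6 [LOAD]
10. LOAD T0 → mem=6 r[T0]=6 [LOAD]
11. CAS T2 → mem=7 r[T2]=6 [OK]
12. CAS T0 → mem=7 r[T0]=6 [RETRY]

T0 = (0, 2)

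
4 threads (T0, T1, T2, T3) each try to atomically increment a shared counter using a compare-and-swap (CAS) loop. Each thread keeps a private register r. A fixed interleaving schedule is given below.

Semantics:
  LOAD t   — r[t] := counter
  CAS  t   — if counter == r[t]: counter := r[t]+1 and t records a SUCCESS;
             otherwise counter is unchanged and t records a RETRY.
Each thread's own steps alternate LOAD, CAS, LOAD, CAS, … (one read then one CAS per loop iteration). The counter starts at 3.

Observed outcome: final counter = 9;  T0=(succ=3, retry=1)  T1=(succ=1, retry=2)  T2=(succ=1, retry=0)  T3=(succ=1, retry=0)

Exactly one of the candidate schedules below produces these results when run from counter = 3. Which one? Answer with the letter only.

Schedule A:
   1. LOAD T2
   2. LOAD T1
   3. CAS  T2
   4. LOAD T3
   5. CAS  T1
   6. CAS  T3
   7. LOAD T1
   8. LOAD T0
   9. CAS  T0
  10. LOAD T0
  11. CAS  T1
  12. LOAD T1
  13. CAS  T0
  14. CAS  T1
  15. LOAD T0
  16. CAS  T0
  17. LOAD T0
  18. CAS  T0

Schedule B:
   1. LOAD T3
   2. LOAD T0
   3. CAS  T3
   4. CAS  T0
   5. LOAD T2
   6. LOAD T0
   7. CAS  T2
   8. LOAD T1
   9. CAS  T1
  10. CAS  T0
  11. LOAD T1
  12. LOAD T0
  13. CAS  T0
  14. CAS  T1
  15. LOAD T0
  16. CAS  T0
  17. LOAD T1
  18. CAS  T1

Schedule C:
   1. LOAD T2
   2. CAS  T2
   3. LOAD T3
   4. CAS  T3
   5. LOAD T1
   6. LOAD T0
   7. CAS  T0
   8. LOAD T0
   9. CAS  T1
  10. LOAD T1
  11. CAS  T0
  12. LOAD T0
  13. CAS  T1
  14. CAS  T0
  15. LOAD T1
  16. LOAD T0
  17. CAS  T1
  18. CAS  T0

Simulating candidate C:
T2 LOAD — after: cnt=3, r=3 — load
T2 CAS — after: cnt=4, r=3 — ok
T3 LOAD — after: cnt=4, r=4 — load
T3 CAS — after: cnt=5, r=4 — ok
T1 LOAD — after: cnt=5, r=5 — load
T0 LOAD — after: cnt=5, r=5 — load
T0 CAS — after: cnt=6, r=5 — ok
T0 LOAD — after: cnt=6, r=6 — load
T1 CAS — after: cnt=6, r=5 — retry
T1 LOAD — after: cnt=6, r=6 — load
T0 CAS — after: cnt=7, r=6 — ok
T0 LOAD — after: cnt=7, r=7 — load
T1 CAS — after: cnt=7, r=6 — retry
T0 CAS — after: cnt=8, r=7 — ok
T1 LOAD — after: cnt=8, r=8 — load
T0 LOAD — after: cnt=8, r=8 — load
T1 CAS — after: cnt=9, r=8 — ok
T0 CAS — after: cnt=9, r=8 — retry

C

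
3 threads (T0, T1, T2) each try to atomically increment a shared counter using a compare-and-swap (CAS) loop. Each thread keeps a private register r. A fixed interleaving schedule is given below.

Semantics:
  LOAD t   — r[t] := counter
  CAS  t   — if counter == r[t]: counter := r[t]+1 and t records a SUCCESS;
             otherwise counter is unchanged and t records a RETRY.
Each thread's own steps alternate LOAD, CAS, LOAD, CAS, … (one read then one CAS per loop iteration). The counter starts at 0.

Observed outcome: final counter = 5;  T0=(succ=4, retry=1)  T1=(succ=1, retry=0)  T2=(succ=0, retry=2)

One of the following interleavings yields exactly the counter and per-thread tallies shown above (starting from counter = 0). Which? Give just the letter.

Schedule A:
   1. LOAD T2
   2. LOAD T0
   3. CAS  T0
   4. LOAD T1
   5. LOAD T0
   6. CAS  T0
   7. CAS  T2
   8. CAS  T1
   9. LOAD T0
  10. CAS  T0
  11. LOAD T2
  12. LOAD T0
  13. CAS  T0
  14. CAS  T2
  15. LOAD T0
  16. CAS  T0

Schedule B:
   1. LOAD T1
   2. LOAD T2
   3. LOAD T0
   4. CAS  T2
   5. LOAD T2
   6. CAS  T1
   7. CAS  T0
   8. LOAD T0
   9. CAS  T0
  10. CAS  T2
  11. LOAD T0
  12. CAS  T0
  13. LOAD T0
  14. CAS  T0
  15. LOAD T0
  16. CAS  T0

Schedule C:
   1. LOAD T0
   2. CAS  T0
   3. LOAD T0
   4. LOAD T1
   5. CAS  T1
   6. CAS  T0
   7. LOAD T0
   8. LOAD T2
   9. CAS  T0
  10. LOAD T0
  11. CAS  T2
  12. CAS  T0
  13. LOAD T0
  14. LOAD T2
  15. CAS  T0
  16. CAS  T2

C

Run C:
T0 LOAD — after: cnt=0, r=0 — load
T0 CAS — after: cnt=1, r=0 — ok
T0 LOAD — after: cnt=1, r=1 — load
T1 LOAD — after: cnt=1, r=1 — load
T1 CAS — after: cnt=2, r=1 — ok
T0 CAS — after: cnt=2, r=1 — retry
T0 LOAD — after: cnt=2, r=2 — load
T2 LOAD — after: cnt=2, r=2 — load
T0 CAS — after: cnt=3, r=2 — ok
T0 LOAD — after: cnt=3, r=3 — load
T2 CAS — after: cnt=3, r=2 — retry
T0 CAS — after: cnt=4, r=3 — ok
T0 LOAD — after: cnt=4, r=4 — load
T2 LOAD — after: cnt=4, r=4 — load
T0 CAS — after: cnt=5, r=4 — ok
T2 CAS — after: cnt=5, r=4 — retry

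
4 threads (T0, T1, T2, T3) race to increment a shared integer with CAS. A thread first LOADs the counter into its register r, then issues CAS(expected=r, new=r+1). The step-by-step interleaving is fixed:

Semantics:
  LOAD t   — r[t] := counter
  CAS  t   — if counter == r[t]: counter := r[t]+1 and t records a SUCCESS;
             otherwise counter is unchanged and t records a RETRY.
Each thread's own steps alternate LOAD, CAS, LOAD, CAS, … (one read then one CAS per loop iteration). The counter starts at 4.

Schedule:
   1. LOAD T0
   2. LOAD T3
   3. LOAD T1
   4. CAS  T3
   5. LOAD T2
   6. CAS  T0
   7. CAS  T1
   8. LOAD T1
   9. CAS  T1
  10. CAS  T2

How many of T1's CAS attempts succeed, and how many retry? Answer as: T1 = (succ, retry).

T1 = (1, 1)

step 1: T0 LOAD ⇒ load; ctr=4 reg=4
step 2: T3 LOAD ⇒ load; ctr=4 reg=4
step 3: T1 LOAD ⇒ load; ctr=4 reg=4
step 4: T3 CAS ⇒ ok; ctr=5 reg=4
step 5: T2 LOAD ⇒ load; ctr=5 reg=5
step 6: T0 CAS ⇒ retry; ctr=5 reg=4
step 7: T1 CAS ⇒ retry; ctr=5 reg=4
step 8: T1 LOAD ⇒ load; ctr=5 reg=5
step 9: T1 CAS ⇒ ok; ctr=6 reg=5
step 10: T2 CAS ⇒ retry; ctr=6 reg=5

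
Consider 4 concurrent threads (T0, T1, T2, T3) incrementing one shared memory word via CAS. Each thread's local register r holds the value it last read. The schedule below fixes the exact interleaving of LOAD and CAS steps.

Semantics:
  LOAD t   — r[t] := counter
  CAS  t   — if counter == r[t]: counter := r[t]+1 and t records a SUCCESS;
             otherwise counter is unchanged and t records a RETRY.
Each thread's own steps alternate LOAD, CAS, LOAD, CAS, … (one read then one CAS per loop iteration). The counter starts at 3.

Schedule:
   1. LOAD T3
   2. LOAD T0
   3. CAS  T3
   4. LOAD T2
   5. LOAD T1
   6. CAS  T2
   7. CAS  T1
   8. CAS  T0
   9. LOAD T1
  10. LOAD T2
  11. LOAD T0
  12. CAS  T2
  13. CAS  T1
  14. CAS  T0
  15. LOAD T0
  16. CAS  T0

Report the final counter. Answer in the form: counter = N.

counter = 7

#1 T3 reads 3
#2 T0 reads 3
#3 T3 CAS(3→4) writes; counter now 4
#4 T2 reads 4
#5 T1 reads 4
#6 T2 CAS(4→5) writes; counter now 5
#7 T1 CAS(4→5) fails; counter now 5
#8 T0 CAS(3→4) fails; counter now 5
#9 T1 reads 5
#10 T2 reads 5
#11 T0 reads 5
#12 T2 CAS(5→6) writes; counter now 6
#13 T1 CAS(5→6) fails; counter now 6
#14 T0 CAS(5→6) fails; counter now 6
#15 T0 reads 6
#16 T0 CAS(6→7) writes; counter now 7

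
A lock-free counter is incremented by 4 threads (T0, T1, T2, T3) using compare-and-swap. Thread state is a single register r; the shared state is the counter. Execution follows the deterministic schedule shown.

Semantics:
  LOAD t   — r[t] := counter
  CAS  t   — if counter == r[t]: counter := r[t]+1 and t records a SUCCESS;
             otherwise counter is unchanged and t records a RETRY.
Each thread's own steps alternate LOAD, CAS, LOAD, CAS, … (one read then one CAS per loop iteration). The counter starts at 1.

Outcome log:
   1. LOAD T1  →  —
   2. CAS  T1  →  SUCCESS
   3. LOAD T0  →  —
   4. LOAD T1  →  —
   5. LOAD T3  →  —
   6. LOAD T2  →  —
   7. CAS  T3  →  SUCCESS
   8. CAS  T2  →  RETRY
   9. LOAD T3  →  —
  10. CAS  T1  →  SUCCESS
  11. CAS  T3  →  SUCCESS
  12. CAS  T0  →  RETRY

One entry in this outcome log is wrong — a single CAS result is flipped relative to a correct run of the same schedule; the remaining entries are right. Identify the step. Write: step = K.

step = 10

Reference trace:
[1] T1.load  rd  (counter 1, T1.r 1)
[2] T1.cas  hit  (counter 2, T1.r 1)
[3] T0.load  rd  (counter 2, T0.r 2)
[4] T1.load  rd  (counter 2, T1.r 2)
[5] T3.load  rd  (counter 2, T3.r 2)
[6] T2.load  rd  (counter 2, T2.r 2)
[7] T3.cas  hit  (counter 3, T3.r 2)
[8] T2.cas  miss  (counter 3, T2.r 2)
[9] T3.load  rd  (counter 3, T3.r 3)
[10] T1.cas  miss  (counter 3, T1.r 2)
[11] T3.cas  hit  (counter 4, T3.r 3)
[12] T0.cas  miss  (counter 4, T0.r 2)
Mismatch at 10.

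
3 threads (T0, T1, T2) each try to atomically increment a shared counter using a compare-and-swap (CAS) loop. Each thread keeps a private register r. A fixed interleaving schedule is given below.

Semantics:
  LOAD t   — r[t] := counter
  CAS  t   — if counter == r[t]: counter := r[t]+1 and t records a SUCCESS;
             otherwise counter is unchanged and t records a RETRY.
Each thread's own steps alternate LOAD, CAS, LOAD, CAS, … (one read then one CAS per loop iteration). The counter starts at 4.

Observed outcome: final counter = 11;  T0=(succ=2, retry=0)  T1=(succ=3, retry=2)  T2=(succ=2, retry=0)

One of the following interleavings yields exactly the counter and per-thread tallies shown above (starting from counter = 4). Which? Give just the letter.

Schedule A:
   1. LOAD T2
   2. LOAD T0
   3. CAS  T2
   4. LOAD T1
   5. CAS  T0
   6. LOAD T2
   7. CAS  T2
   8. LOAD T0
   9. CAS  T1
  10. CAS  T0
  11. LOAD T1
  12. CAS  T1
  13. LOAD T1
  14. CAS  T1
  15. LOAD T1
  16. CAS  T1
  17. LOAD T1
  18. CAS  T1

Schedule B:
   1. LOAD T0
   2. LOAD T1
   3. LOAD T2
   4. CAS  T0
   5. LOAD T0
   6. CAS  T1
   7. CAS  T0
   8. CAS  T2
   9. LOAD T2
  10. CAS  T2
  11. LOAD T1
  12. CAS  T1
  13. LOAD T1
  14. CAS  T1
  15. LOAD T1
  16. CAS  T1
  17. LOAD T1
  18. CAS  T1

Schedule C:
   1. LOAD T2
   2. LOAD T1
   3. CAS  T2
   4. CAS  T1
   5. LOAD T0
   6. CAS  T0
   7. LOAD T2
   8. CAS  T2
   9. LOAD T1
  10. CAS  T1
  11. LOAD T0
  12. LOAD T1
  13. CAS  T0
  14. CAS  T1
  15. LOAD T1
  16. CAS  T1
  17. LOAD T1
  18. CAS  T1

C

Tracing schedule C:
   1) LOAD T2:  M=4  r_T2=4
   2) LOAD T1:  M=4  r_T1=4
   3) CAS  T2:  M=5  r_T2=4 ✓
   4) CAS  T1:  M=5  r_T1=4 ✗
   5) LOAD T0:  M=5  r_T0=5
   6) CAS  T0:  M=6  r_T0=5 ✓
   7) LOAD T2:  M=6  r_T2=6
   8) CAS  T2:  M=7  r_T2=6 ✓
   9) LOAD T1:  M=7  r_T1=7
  10) CAS  T1:  M=8  r_T1=7 ✓
  11) LOAD T0:  M=8  r_T0=8
  12) LOAD T1:  M=8  r_T1=8
  13) CAS  T0:  M=9  r_T0=8 ✓
  14) CAS  T1:  M=9  r_T1=8 ✗
  15) LOAD T1:  M=9  r_T1=9
  16) CAS  T1:  M=10  r_T1=9 ✓
  17) LOAD T1:  M=10  r_T1=10
  18) CAS  T1:  M=11  r_T1=10 ✓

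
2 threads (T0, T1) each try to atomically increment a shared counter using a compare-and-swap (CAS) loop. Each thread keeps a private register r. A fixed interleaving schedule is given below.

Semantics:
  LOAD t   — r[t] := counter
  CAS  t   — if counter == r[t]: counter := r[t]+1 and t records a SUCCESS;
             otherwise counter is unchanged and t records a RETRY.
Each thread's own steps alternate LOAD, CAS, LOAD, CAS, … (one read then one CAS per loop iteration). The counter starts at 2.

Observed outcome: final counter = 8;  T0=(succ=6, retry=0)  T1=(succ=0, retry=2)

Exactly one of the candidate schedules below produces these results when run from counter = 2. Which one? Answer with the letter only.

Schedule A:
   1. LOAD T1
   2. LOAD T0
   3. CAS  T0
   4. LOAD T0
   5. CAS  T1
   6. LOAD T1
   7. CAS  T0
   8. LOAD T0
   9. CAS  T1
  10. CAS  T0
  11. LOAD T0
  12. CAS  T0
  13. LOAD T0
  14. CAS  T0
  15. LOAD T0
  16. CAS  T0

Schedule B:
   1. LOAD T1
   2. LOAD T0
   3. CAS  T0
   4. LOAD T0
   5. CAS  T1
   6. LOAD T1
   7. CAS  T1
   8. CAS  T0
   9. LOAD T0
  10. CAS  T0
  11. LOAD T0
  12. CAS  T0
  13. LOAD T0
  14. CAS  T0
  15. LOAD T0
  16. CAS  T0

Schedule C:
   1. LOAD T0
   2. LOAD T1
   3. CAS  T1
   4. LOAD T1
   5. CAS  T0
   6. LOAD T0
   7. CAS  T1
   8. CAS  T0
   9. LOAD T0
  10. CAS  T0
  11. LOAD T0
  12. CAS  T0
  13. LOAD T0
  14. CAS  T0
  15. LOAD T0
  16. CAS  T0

Run A:
#1 T1 reads 2
#2 T0 reads 2
#3 T0 CAS(2→3) writes; counter now 3
#4 T0 reads 3
#5 T1 CAS(2→3) fails; counter now 3
#6 T1 reads 3
#7 T0 CAS(3→4) writes; counter now 4
#8 T0 reads 4
#9 T1 CAS(3→4) fails; counter now 4
#10 T0 CAS(4→5) writes; counter now 5
#11 T0 reads 5
#12 T0 CAS(5→6) writes; counter now 6
#13 T0 reads 6
#14 T0 CAS(6→7) writes; counter now 7
#15 T0 reads 7
#16 T0 CAS(7→8) writes; counter now 8

A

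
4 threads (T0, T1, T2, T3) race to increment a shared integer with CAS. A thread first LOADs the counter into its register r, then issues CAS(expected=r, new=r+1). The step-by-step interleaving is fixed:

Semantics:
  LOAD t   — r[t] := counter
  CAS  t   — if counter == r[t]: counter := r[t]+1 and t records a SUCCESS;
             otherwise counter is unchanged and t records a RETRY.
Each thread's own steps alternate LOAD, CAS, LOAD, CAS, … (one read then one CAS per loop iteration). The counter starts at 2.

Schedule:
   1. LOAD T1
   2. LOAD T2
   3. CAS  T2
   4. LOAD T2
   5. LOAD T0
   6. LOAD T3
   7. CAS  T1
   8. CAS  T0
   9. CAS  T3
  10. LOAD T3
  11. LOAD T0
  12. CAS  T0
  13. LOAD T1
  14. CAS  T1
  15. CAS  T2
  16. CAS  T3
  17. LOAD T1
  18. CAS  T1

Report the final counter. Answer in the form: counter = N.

counter = 7

#1 T1 reads 2
#2 T2 reads 2
#3 T2 CAS(2→3) writes; counter now 3
#4 T2 reads 3
#5 T0 reads 3
#6 T3 reads 3
#7 T1 CAS(2→3) fails; counter now 3
#8 T0 CAS(3→4) writes; counter now 4
#9 T3 CAS(3→4) fails; counter now 4
#10 T3 reads 4
#11 T0 reads 4
#12 T0 CAS(4→5) writes; counter now 5
#13 T1 reads 5
#14 T1 CAS(5→6) writes; counter now 6
#15 T2 CAS(3→4) fails; counter now 6
#16 T3 CAS(4→5) fails; counter now 6
#17 T1 reads 6
#18 T1 CAS(6→7) writes; counter now 7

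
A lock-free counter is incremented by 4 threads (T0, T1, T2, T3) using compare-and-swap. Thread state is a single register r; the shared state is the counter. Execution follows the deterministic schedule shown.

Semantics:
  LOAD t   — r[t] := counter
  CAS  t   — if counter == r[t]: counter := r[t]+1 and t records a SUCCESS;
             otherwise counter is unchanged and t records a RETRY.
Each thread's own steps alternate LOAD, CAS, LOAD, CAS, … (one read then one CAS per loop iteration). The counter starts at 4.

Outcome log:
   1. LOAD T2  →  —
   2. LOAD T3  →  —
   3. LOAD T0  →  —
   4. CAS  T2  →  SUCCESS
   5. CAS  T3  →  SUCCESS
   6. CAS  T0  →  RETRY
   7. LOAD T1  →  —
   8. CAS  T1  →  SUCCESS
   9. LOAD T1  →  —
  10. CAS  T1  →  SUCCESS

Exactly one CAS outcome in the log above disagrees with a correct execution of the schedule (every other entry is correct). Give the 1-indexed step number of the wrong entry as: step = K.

Re-executing:
[1] T2.load  rd  (counter 4, T2.r 4)
[2] T3.load  rd  (counter 4, T3.r 4)
[3] T0.load  rd  (counter 4, T0.r 4)
[4] T2.cas  hit  (counter 5, T2.r 4)
[5] T3.cas  miss  (counter 5, T3.r 4)
[6] T0.cas  miss  (counter 5, T0.r 4)
[7] T1.load  rd  (counter 5, T1.r 5)
[8] T1.cas  hit  (counter 6, T1.r 5)
[9] T1.load  rd  (counter 6, T1.r 6)
[10] T1.cas  hit  (counter 7, T1.r 6)
Mismatch at 5.

step = 5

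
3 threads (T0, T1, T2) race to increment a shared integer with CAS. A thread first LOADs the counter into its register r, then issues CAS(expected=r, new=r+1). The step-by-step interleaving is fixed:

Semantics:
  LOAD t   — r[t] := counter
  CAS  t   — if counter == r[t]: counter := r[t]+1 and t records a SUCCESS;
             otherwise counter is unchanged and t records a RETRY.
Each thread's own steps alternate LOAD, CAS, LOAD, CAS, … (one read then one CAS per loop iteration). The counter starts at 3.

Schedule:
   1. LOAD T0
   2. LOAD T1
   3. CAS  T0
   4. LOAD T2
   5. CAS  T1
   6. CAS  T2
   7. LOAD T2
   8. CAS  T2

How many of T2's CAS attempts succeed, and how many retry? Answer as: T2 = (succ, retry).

T2 = (2, 0)

1. LOAD T0 → mem=3 r[T0]=3 [LOAD]
2. LOAD T1 → mem=3 r[T1]=3 [LOAD]
3. CAS T0 → mem=4 r[T0]=3 [OK]
4. LOAD T2 → mem=4 r[T2]=4 [LOAD]
5. CAS T1 → mem=4 r[T1]=3 [RETRY]
6. CAS T2 → mem=5 r[T2]=4 [OK]
7. LOAD T2 → mem=5 r[T2]=5 [LOAD]
8. CAS T2 → mem=6 r[T2]=5 [OK]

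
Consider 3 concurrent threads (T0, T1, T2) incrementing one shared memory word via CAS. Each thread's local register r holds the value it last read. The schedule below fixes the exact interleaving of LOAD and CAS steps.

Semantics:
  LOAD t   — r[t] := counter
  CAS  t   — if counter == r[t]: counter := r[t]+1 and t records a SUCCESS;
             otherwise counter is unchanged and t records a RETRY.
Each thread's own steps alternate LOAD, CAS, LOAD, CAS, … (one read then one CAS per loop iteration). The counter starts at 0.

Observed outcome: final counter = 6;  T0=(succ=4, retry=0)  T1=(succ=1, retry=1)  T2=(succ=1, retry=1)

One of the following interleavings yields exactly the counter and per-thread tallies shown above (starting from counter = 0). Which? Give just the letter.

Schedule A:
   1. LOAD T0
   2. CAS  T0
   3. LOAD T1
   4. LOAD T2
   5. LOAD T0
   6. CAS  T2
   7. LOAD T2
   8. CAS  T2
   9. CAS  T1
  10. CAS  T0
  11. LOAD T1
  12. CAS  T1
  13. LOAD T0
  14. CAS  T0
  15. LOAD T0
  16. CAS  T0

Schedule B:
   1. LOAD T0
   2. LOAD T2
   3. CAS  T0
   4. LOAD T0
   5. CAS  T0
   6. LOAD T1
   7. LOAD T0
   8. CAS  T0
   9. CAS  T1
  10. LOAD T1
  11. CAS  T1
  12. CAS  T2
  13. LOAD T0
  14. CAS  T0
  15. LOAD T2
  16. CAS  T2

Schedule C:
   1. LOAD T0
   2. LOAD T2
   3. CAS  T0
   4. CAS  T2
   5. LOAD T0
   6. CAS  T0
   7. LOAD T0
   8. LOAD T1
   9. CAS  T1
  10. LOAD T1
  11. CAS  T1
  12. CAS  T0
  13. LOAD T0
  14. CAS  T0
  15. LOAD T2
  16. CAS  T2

B

Simulating candidate B:
1. LOAD T0 → mem=0 r[T0]=0 [LOAD]
2. LOAD T2 → mem=0 r[T2]=0 [LOAD]
3. CAS T0 → mem=1 r[T0]=0 [OK]
4. LOAD T0 → mem=1 r[T0]=1 [LOAD]
5. CAS T0 → mem=2 r[T0]=1 [OK]
6. LOAD T1 → mem=2 r[T1]=2 [LOAD]
7. LOAD T0 → mem=2 r[T0]=2 [LOAD]
8. CAS T0 → mem=3 r[T0]=2 [OK]
9. CAS T1 → mem=3 r[T1]=2 [RETRY]
10. LOAD T1 → mem=3 r[T1]=3 [LOAD]
11. CAS T1 → mem=4 r[T1]=3 [OK]
12. CAS T2 → mem=4 r[T2]=0 [RETRY]
13. LOAD T0 → mem=4 r[T0]=4 [LOAD]
14. CAS T0 → mem=5 r[T0]=4 [OK]
15. LOAD T2 → mem=5 r[T2]=5 [LOAD]
16. CAS T2 → mem=6 r[T2]=5 [OK]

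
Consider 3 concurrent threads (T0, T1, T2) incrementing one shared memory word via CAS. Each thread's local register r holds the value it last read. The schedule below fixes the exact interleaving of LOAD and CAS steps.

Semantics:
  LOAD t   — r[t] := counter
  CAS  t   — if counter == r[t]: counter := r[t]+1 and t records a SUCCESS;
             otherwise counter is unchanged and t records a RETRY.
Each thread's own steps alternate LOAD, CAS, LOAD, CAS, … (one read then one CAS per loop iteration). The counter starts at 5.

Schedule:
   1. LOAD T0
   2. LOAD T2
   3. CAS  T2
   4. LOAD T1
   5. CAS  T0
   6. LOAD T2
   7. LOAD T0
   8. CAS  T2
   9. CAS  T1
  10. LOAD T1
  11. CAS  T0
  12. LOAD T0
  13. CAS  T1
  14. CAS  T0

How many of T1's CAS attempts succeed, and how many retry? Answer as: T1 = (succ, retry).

step 1: T0 LOAD ⇒ load; ctr=5 reg=5
step 2: T2 LOAD ⇒ load; ctr=5 reg=5
step 3: T2 CAS ⇒ ok; ctr=6 reg=5
step 4: T1 LOAD ⇒ load; ctr=6 reg=6
step 5: T0 CAS ⇒ retry; ctr=6 reg=5
step 6: T2 LOAD ⇒ load; ctr=6 reg=6
step 7: T0 LOAD ⇒ load; ctr=6 reg=6
step 8: T2 CAS ⇒ ok; ctr=7 reg=6
step 9: T1 CAS ⇒ retry; ctr=7 reg=6
step 10: T1 LOAD ⇒ load; ctr=7 reg=7
step 11: T0 CAS ⇒ retry; ctr=7 reg=6
step 12: T0 LOAD ⇒ load; ctr=7 reg=7
step 13: T1 CAS ⇒ ok; ctr=8 reg=7
step 14: T0 CAS ⇒ retry; ctr=8 reg=7

T1 = (1, 1)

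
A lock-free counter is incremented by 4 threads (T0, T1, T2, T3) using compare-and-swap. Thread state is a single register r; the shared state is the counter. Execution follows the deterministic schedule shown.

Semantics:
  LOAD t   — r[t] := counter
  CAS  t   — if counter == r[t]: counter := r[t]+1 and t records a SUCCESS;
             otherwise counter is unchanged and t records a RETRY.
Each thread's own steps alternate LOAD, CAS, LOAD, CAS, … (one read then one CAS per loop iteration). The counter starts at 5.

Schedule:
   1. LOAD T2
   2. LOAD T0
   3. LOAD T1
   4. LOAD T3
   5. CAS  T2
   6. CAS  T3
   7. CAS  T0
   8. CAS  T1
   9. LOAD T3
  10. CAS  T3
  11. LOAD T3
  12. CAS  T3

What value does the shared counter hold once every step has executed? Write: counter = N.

T2 LOAD — after: cnt=5, r=5 — load
T0 LOAD — after: cnt=5, r=5 — load
T1 LOAD — after: cnt=5, r=5 — load
T3 LOAD — after: cnt=5, r=5 — load
T2 CAS — after: cnt=6, r=5 — ok
T3 CAS — after: cnt=6, r=5 — retry
T0 CAS — after: cnt=6, r=5 — retry
T1 CAS — after: cnt=6, r=5 — retry
T3 LOAD — after: cnt=6, r=6 — load
T3 CAS — after: cnt=7, r=6 — ok
T3 LOAD — after: cnt=7, r=7 — load
T3 CAS — after: cnt=8, r=7 — ok

counter = 8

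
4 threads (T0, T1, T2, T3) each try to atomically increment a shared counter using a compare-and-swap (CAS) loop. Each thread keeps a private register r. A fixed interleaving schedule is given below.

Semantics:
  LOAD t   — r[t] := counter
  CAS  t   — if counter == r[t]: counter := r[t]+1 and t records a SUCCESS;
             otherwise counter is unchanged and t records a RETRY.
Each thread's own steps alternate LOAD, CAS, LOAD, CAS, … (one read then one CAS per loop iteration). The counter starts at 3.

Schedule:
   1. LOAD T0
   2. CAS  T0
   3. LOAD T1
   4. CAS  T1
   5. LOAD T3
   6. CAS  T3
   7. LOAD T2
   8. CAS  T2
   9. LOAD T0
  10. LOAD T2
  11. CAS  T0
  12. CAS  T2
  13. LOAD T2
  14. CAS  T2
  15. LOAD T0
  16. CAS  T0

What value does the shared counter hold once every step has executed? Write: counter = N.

#1 T0 reads 3
#2 T0 CAS(3→4) writes; counter now 4
#3 T1 reads 4
#4 T1 CAS(4→5) writes; counter now 5
#5 T3 reads 5
#6 T3 CAS(5→6) writes; counter now 6
#7 T2 reads 6
#8 T2 CAS(6→7) writes; counter now 7
#9 T0 reads 7
#10 T2 reads 7
#11 T0 CAS(7→8) writes; counter now 8
#12 T2 CAS(7→8) fails; counter now 8
#13 T2 reads 8
#14 T2 CAS(8→9) writes; counter now 9
#15 T0 reads 9
#16 T0 CAS(9→10) writes; counter now 10

counter = 10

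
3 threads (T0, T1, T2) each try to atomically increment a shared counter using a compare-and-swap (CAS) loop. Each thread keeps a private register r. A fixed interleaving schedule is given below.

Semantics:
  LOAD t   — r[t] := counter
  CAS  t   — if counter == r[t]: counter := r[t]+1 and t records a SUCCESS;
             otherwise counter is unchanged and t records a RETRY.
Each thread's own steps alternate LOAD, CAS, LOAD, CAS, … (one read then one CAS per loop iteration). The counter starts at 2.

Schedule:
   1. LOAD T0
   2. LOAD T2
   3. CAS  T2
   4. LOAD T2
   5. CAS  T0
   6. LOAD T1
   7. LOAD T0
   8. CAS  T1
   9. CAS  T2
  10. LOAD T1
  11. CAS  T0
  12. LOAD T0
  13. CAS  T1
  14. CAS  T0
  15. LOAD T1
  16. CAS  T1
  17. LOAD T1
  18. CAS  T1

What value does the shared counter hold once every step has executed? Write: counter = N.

counter = 7

T0 LOAD — after: cnt=2, r=2 — load
T2 LOAD — after: cnt=2, r=2 — load
T2 CAS — after: cnt=3, r=2 — ok
T2 LOAD — after: cnt=3, r=3 — load
T0 CAS — after: cnt=3, r=2 — retry
T1 LOAD — after: cnt=3, r=3 — load
T0 LOAD — after: cnt=3, r=3 — load
T1 CAS — after: cnt=4, r=3 — ok
T2 CAS — after: cnt=4, r=3 — retry
T1 LOAD — after: cnt=4, r=4 — load
T0 CAS — after: cnt=4, r=3 — retry
T0 LOAD — after: cnt=4, r=4 — load
T1 CAS — after: cnt=5, r=4 — ok
T0 CAS — after: cnt=5, r=4 — retry
T1 LOAD — after: cnt=5, r=5 — load
T1 CAS — after: cnt=6, r=5 — ok
T1 LOAD — after: cnt=6, r=6 — load
T1 CAS — after: cnt=7, r=6 — ok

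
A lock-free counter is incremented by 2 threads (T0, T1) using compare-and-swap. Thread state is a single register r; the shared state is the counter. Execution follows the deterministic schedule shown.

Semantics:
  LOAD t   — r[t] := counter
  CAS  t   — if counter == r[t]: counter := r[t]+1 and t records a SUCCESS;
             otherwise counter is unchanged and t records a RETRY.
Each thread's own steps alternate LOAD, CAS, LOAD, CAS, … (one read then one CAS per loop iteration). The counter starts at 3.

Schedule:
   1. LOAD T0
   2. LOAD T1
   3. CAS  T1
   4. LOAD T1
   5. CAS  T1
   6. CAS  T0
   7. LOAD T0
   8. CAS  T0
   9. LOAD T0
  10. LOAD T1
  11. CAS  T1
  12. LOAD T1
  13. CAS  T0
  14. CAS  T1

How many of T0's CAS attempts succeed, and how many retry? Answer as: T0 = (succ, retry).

step 1: T0 LOAD ⇒ load; ctr=3 reg=3
step 2: T1 LOAD ⇒ load; ctr=3 reg=3
step 3: T1 CAS ⇒ ok; ctr=4 reg=3
step 4: T1 LOAD ⇒ load; ctr=4 reg=4
step 5: T1 CAS ⇒ ok; ctr=5 reg=4
step 6: T0 CAS ⇒ retry; ctr=5 reg=3
step 7: T0 LOAD ⇒ load; ctr=5 reg=5
step 8: T0 CAS ⇒ ok; ctr=6 reg=5
step 9: T0 LOAD ⇒ load; ctr=6 reg=6
step 10: T1 LOAD ⇒ load; ctr=6 reg=6
step 11: T1 CAS ⇒ ok; ctr=7 reg=6
step 12: T1 LOAD ⇒ load; ctr=7 reg=7
step 13: T0 CAS ⇒ retry; ctr=7 reg=6
step 14: T1 CAS ⇒ ok; ctr=8 reg=7

T0 = (1, 2)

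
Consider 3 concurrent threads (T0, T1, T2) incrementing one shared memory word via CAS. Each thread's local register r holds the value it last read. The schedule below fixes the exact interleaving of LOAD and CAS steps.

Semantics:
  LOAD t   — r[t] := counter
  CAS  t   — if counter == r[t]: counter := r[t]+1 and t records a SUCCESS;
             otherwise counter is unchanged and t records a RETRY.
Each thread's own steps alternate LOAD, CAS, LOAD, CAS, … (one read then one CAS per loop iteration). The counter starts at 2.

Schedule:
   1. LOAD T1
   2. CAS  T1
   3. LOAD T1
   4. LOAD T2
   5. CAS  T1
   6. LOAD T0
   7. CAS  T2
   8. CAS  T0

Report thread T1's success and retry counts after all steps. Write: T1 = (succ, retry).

step 1: T1 LOAD ⇒ load; ctr=2 reg=2
step 2: T1 CAS ⇒ ok; ctr=3 reg=2
step 3: T1 LOAD ⇒ load; ctr=3 reg=3
step 4: T2 LOAD ⇒ load; ctr=3 reg=3
step 5: T1 CAS ⇒ ok; ctr=4 reg=3
step 6: T0 LOAD ⇒ load; ctr=4 reg=4
step 7: T2 CAS ⇒ retry; ctr=4 reg=3
step 8: T0 CAS ⇒ ok; ctr=5 reg=4

T1 = (2, 0)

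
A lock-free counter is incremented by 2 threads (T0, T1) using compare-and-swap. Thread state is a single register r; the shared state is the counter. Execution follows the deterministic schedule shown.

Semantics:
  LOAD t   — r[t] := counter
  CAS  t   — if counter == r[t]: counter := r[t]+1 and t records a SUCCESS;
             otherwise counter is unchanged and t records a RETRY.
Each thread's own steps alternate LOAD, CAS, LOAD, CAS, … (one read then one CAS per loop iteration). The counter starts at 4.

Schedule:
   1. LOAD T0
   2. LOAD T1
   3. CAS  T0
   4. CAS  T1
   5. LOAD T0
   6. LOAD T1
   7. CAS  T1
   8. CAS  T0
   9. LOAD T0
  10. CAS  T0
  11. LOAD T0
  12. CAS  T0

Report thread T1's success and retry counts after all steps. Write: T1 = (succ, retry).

T0 LOAD — after: cnt=4, r=4 — load
T1 LOAD — after: cnt=4, r=4 — load
T0 CAS — after: cnt=5, r=4 — ok
T1 CAS — after: cnt=5, r=4 — retry
T0 LOAD — after: cnt=5, r=5 — load
T1 LOAD — after: cnt=5, r=5 — load
T1 CAS — after: cnt=6, r=5 — ok
T0 CAS — after: cnt=6, r=5 — retry
T0 LOAD — after: cnt=6, r=6 — load
T0 CAS — after: cnt=7, r=6 — ok
T0 LOAD — after: cnt=7, r=7 — load
T0 CAS — after: cnt=8, r=7 — ok

T1 = (1, 1)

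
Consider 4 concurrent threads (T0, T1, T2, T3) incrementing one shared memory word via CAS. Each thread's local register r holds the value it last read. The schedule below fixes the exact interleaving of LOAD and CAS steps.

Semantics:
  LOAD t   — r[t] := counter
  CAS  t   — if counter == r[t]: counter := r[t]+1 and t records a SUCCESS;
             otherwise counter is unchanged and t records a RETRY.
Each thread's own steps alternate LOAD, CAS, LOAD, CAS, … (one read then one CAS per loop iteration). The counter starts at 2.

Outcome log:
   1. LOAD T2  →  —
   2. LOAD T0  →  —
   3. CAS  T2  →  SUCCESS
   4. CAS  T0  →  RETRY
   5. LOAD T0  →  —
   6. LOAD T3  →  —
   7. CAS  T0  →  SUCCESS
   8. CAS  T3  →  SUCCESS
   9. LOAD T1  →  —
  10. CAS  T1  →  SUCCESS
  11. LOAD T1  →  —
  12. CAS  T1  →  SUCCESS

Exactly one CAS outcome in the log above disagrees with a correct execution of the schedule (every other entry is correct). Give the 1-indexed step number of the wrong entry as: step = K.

Correct run:
step 1: T2 LOAD ⇒ load; ctr=2 reg=2
step 2: T0 LOAD ⇒ load; ctr=2 reg=2
step 3: T2 CAS ⇒ ok; ctr=3 reg=2
step 4: T0 CAS ⇒ retry; ctr=3 reg=2
step 5: T0 LOAD ⇒ load; ctr=3 reg=3
step 6: T3 LOAD ⇒ load; ctr=3 reg=3
step 7: T0 CAS ⇒ ok; ctr=4 reg=3
step 8: T3 CAS ⇒ retry; ctr=4 reg=3
step 9: T1 LOAD ⇒ load; ctr=4 reg=4
step 10: T1 CAS ⇒ ok; ctr=5 reg=4
step 11: T1 LOAD ⇒ load; ctr=5 reg=5
step 12: T1 CAS ⇒ ok; ctr=6 reg=5
Flip is step 8.

step = 8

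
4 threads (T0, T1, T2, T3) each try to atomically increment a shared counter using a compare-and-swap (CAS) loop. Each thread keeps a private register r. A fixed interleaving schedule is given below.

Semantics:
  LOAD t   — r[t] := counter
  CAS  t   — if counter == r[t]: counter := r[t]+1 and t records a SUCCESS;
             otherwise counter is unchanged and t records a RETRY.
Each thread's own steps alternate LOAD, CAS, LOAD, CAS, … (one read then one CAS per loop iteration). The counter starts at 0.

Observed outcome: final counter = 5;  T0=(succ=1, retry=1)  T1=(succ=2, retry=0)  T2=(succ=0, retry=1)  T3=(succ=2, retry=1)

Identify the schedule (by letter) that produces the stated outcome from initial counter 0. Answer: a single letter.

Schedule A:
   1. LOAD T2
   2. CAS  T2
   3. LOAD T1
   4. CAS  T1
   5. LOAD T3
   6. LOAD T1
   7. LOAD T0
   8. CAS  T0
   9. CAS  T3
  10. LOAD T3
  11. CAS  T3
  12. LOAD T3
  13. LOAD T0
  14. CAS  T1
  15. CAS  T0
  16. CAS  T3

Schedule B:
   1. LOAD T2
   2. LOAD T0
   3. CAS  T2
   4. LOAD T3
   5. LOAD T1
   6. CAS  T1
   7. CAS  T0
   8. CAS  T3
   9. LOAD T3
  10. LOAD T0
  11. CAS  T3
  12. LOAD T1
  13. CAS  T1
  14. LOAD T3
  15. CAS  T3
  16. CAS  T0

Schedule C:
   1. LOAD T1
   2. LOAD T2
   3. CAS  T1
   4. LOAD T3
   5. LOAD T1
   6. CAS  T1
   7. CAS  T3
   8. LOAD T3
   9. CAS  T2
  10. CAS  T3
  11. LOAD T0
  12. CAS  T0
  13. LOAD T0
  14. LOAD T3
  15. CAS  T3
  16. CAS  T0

Run C:
#1 T1 reads 0
#2 T2 reads 0
#3 T1 CAS(0→1) writes; counter now 1
#4 T3 reads 1
#5 T1 reads 1
#6 T1 CAS(1→2) writes; counter now 2
#7 T3 CAS(1→2) fails; counter now 2
#8 T3 reads 2
#9 T2 CAS(0→1) fails; counter now 2
#10 T3 CAS(2→3) writes; counter now 3
#11 T0 reads 3
#12 T0 CAS(3→4) writes; counter now 4
#13 T0 reads 4
#14 T3 reads 4
#15 T3 CAS(4→5) writes; counter now 5
#16 T0 CAS(4→5) fails; counter now 5

C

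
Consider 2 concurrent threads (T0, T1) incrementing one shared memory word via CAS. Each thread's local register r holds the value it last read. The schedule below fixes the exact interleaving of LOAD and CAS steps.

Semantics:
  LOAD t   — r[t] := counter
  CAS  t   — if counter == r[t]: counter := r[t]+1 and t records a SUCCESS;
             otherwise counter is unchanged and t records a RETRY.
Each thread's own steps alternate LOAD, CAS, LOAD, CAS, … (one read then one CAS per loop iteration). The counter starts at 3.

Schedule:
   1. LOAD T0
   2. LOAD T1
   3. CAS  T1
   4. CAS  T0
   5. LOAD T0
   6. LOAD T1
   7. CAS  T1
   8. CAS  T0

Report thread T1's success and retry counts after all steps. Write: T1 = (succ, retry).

step 1: T0 LOAD ⇒ load; ctr=3 reg=3
step 2: T1 LOAD ⇒ load; ctr=3 reg=3
step 3: T1 CAS ⇒ ok; ctr=4 reg=3
step 4: T0 CAS ⇒ retry; ctr=4 reg=3
step 5: T0 LOAD ⇒ load; ctr=4 reg=4
step 6: T1 LOAD ⇒ load; ctr=4 reg=4
step 7: T1 CAS ⇒ ok; ctr=5 reg=4
step 8: T0 CAS ⇒ retry; ctr=5 reg=4

T1 = (2, 0)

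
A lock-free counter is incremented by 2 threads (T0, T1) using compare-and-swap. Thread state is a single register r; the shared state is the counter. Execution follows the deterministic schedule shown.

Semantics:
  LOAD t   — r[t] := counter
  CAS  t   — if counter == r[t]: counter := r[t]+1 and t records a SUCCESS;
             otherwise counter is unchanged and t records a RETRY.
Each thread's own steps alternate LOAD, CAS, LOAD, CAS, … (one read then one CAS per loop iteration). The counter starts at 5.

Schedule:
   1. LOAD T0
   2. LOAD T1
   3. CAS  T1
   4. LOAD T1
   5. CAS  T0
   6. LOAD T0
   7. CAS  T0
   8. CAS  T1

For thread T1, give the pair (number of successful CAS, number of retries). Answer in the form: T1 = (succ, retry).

T1 = (1, 1)

[1] T0.load  rd  (counter 5, T0.r 5)
[2] T1.load  rd  (counter 5, T1.r 5)
[3] T1.cas  hit  (counter 6, T1.r 5)
[4] T1.load  rd  (counter 6, T1.r 6)
[5] T0.cas  miss  (counter 6, T0.r 5)
[6] T0.load  rd  (counter 6, T0.r 6)
[7] T0.cas  hit  (counter 7, T0.r 6)
[8] T1.cas  miss  (counter 7, T1.r 6)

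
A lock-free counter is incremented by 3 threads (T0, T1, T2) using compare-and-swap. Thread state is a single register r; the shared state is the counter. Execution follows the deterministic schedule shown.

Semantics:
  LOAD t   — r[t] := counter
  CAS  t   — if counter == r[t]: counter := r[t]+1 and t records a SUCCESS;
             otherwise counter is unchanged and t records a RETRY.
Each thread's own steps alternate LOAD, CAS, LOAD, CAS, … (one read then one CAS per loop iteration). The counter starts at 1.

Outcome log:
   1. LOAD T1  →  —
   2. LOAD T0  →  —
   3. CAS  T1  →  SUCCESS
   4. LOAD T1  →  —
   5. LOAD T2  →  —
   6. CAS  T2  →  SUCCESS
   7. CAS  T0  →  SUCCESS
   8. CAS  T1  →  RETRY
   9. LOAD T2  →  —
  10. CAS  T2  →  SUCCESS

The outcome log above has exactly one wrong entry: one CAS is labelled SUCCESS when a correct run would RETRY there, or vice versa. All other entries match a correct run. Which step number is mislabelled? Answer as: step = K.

Reference trace:
1. LOAD T1 → mem=1 r[T1]=1 [LOAD]
2. LOAD T0 → mem=1 r[T0]=1 [LOAD]
3. CAS T1 → mem=2 r[T1]=1 [OK]
4. LOAD T1 → mem=2 r[T1]=2 [LOAD]
5. LOAD T2 → mem=2 r[T2]=2 [LOAD]
6. CAS T2 → mem=3 r[T2]=2 [OK]
7. CAS T0 → mem=3 r[T0]=1 [RETRY]
8. CAS T1 → mem=3 r[T1]=2 [RETRY]
9. LOAD T2 → mem=3 r[T2]=3 [LOAD]
10. CAS T2 → mem=4 r[T2]=3 [OK]
Mismatch at 7.

step = 7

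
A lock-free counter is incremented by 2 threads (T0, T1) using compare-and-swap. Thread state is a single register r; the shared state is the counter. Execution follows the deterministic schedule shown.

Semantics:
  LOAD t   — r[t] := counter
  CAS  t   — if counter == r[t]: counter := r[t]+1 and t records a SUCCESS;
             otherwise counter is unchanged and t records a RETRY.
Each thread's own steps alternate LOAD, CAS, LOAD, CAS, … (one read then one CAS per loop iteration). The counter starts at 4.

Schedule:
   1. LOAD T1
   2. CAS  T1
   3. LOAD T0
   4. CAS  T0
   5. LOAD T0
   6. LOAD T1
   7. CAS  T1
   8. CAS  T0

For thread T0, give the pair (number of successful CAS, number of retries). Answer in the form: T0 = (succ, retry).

step 1: T1 LOAD ⇒ load; ctr=4 reg=4
step 2: T1 CAS ⇒ ok; ctr=5 reg=4
step 3: T0 LOAD ⇒ load; ctr=5 reg=5
step 4: T0 CAS ⇒ ok; ctr=6 reg=5
step 5: T0 LOAD ⇒ load; ctr=6 reg=6
step 6: T1 LOAD ⇒ load; ctr=6 reg=6
step 7: T1 CAS ⇒ ok; ctr=7 reg=6
step 8: T0 CAS ⇒ retry; ctr=7 reg=6

T0 = (1, 1)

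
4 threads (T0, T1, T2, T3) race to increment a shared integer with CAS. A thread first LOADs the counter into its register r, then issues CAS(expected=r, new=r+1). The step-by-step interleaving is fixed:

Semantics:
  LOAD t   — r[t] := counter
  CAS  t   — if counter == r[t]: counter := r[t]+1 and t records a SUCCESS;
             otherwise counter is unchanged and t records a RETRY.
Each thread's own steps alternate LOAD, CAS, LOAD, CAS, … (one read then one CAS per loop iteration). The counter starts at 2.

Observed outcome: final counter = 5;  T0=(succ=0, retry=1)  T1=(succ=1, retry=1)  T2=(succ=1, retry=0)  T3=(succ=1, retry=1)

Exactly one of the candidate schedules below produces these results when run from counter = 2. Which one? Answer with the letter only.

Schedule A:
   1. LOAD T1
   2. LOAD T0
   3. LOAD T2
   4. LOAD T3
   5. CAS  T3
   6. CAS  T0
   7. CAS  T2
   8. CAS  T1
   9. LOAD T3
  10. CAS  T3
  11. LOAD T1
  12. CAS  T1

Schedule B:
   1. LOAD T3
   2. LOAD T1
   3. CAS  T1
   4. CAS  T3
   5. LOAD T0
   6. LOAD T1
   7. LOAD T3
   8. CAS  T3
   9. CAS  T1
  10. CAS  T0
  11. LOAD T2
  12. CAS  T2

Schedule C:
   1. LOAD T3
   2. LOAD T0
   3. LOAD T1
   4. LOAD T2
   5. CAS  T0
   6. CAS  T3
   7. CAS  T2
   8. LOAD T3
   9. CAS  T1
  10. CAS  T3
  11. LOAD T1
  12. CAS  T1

B

Simulating candidate B:
[1] T3.load  rd  (counter 2, T3.r 2)
[2] T1.load  rd  (counter 2, T1.r 2)
[3] T1.cas  hit  (counter 3, T1.r 2)
[4] T3.cas  miss  (counter 3, T3.r 2)
[5] T0.load  rd  (counter 3, T0.r 3)
[6] T1.load  rd  (counter 3, T1.r 3)
[7] T3.load  rd  (counter 3, T3.r 3)
[8] T3.cas  hit  (counter 4, T3.r 3)
[9] T1.cas  miss  (counter 4, T1.r 3)
[10] T0.cas  miss  (counter 4, T0.r 3)
[11] T2.load  rd  (counter 4, T2.r 4)
[12] T2.cas  hit  (counter 5, T2.r 4)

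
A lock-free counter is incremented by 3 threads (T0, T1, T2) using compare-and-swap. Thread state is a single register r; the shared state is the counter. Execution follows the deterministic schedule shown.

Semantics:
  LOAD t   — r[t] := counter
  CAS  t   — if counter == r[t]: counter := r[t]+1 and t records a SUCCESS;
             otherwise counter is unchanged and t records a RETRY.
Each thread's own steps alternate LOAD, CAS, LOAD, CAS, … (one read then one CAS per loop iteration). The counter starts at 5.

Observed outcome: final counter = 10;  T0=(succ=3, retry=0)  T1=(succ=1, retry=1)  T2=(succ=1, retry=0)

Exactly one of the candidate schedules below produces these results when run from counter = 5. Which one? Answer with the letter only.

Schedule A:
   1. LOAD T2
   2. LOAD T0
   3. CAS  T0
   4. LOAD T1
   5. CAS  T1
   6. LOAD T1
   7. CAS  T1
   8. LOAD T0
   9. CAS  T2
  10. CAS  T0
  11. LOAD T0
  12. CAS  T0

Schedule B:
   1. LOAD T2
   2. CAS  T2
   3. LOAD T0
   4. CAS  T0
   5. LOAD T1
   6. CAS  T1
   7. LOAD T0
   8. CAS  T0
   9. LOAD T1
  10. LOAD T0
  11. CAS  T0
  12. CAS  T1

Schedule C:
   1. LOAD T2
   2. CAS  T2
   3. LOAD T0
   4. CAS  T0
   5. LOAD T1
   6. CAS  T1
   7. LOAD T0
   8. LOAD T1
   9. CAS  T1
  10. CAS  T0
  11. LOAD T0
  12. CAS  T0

Run B:
   1) LOAD T2:  M=5  r_T2=5
   2) CAS  T2:  M=6  r_T2=5 ✓
   3) LOAD T0:  M=6  r_T0=6
   4) CAS  T0:  M=7  r_T0=6 ✓
   5) LOAD T1:  M=7  r_T1=7
   6) CAS  T1:  M=8  r_T1=7 ✓
   7) LOAD T0:  M=8  r_T0=8
   8) CAS  T0:  M=9  r_T0=8 ✓
   9) LOAD T1:  M=9  r_T1=9
  10) LOAD T0:  M=9  r_T0=9
  11) CAS  T0:  M=10  r_T0=9 ✓
  12) CAS  T1:  M=10  r_T1=9 ✗

B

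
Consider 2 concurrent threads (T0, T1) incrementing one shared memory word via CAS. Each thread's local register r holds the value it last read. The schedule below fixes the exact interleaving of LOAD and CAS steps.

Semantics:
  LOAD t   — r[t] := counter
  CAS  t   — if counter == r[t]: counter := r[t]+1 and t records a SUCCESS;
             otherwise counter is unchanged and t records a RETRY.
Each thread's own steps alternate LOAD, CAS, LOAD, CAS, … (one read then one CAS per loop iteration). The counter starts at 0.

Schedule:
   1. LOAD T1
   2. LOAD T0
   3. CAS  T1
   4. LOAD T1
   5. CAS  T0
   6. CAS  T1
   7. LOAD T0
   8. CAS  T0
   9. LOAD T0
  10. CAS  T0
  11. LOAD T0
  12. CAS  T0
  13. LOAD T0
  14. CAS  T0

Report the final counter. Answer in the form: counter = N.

counter = 6

1. LOAD T1 → mem=0 r[T1]=0 [LOAD]
2. LOAD T0 → mem=0 r[T0]=0 [LOAD]
3. CAS T1 → mem=1 r[T1]=0 [OK]
4. LOAD T1 → mem=1 r[T1]=1 [LOAD]
5. CAS T0 → mem=1 r[T0]=0 [RETRY]
6. CAS T1 → mem=2 r[T1]=1 [OK]
7. LOAD T0 → mem=2 r[T0]=2 [LOAD]
8. CAS T0 → mem=3 r[T0]=2 [OK]
9. LOAD T0 → mem=3 r[T0]=3 [LOAD]
10. CAS T0 → mem=4 r[T0]=3 [OK]
11. LOAD T0 → mem=4 r[T0]=4 [LOAD]
12. CAS T0 → mem=5 r[T0]=4 [OK]
13. LOAD T0 → mem=5 r[T0]=5 [LOAD]
14. CAS T0 → mem=6 r[T0]=5 [OK]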